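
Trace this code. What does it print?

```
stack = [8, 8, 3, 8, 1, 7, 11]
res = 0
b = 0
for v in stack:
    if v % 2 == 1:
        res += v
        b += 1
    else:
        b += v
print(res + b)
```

v=8: not odd; b=8
v=8: not odd; b=16
v=3: odd, res = 0+3 = 3; b=17
v=8: not odd; b=25
v=1: odd, res = 3+1 = 4; b=26
v=7: odd, res = 4+7 = 11; b=27
v=11: odd, res = 11+11 = 22; b=28
res+b = 22+28 = 50

50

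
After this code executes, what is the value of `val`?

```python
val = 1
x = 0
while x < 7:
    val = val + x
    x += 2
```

13

x=0: val = 1+0 = 1
x=2: val = 1+2 = 3
x=4: val = 3+4 = 7
x=6: val = 7+6 = 13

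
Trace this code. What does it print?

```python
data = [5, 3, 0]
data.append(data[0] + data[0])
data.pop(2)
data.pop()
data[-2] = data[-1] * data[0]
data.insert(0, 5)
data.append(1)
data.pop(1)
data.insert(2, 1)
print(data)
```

append data[0]+data[0] = 5+5 = 10 → [5, 3, 0, 10]
pop(2) removes 0 → [5, 3, 10]
pop() removes 10 → [5, 3]
data[-2] = data[-1]*data[0] = 3*5 = 15 → [15, 3]
insert 5 at 0 → [5, 15, 3]
append 1 → [5, 15, 3, 1]
pop(1) removes 15 → [5, 3, 1]
insert 1 at 2 → [5, 3, 1, 1]

[5, 3, 1, 1]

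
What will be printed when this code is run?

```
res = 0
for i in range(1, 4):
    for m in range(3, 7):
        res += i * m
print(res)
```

i=1,m=3: res = 0+3 = 3
i=1,m=4: res = 3+4 = 7
i=1,m=5: res = 7+5 = 12
i=1,m=6: res = 12+6 = 18
i=2,m=3: res = 18+6 = 24
i=2,m=4: res = 24+8 = 32
i=2,m=5: res = 32+10 = 42
i=2,m=6: res = 42+12 = 54
i=3,m=3: res = 54+9 = 63
i=3,m=4: res = 63+12 = 75
i=3,m=5: res = 75+15 = 90
i=3,m=6: res = 90+18 = 108

108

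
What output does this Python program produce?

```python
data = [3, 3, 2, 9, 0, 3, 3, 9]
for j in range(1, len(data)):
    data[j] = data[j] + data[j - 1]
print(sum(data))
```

j=1: data[1] = 3+3 = 6 → [3, 6, 2, 9, 0, 3, 3, 9]
j=2: data[2] = 2+6 = 8 → [3, 6, 8, 9, 0, 3, 3, 9]
j=3: data[3] = 9+8 = 17 → [3, 6, 8, 17, 0, 3, 3, 9]
j=4: data[4] = 0+17 = 17 → [3, 6, 8, 17, 17, 3, 3, 9]
j=5: data[5] = 3+17 = 20 → [3, 6, 8, 17, 17, 20, 3, 9]
j=6: data[6] = 3+20 = 23 → [3, 6, 8, 17, 17, 20, 23, 9]
j=7: data[7] = 9+23 = 32 → [3, 6, 8, 17, 17, 20, 23, 32]
sum = 126

126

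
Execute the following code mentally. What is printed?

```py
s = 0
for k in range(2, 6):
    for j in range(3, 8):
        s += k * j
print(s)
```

350

k=2,j=3: s = 0+6 = 6
k=2,j=4: s = 6+8 = 14
k=2,j=5: s = 14+10 = 24
k=2,j=6: s = 24+12 = 36
k=2,j=7: s = 36+14 = 50
k=3,j=3: s = 50+9 = 59
k=3,j=4: s = 59+12 = 71
k=3,j=5: s = 71+15 = 86
k=3,j=6: s = 86+18 = 104
k=3,j=7: s = 104+21 = 125
k=4,j=3: s = 125+12 = 137
k=4,j=4: s = 137+16 = 153
k=4,j=5: s = 153+20 = 173
k=4,j=6: s = 173+24 = 197
k=4,j=7: s = 197+28 = 225
k=5,j=3: s = 225+15 = 240
k=5,j=4: s = 240+20 = 260
k=5,j=5: s = 260+25 = 285
k=5,j=6: s = 285+30 = 315
k=5,j=7: s = 315+35 = 350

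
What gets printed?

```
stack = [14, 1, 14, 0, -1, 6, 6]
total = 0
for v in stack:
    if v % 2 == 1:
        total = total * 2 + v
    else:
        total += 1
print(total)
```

v=14: not odd, total = 0+1 = 1
v=1: odd, total = 1*2+1 = 3
v=14: not odd, total = 3+1 = 4
v=0: not odd, total = 4+1 = 5
v=-1: odd, total = 5*2+(-1) = 9
v=6: not odd, total = 9+1 = 10
v=6: not odd, total = 10+1 = 11

11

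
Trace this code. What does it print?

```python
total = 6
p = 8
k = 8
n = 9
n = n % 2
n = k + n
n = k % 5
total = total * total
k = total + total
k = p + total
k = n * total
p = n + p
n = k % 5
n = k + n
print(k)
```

n = 9%2 = 1
n = 8+1 = 9
n = 8%5 = 3
total = 6*6 = 36
k = 36+36 = 72
k = 8+36 = 44
k = 3*36 = 108
p = 3+8 = 11
n = 108%5 = 3
n = 108+3 = 111

108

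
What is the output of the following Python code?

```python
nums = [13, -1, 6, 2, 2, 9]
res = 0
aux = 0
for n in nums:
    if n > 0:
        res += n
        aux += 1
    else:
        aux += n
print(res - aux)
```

n=13: >0, res = 0+13 = 13; aux=1
n=-1: not >0; aux=0
n=6: >0, res = 13+6 = 19; aux=1
n=2: >0, res = 19+2 = 21; aux=2
n=2: >0, res = 21+2 = 23; aux=3
n=9: >0, res = 23+9 = 32; aux=4
res-aux = 32-4 = 28

28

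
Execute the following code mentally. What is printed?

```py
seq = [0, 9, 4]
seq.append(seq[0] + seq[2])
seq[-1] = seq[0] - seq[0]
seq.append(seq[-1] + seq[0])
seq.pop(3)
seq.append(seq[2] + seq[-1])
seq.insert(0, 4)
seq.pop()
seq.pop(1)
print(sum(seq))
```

append seq[0]+seq[2] = 0+4 = 4 → [0, 9, 4, 4]
seq[-1] = seq[0]-seq[0] = 0-0 = 0 → [0, 9, 4, 0]
append seq[-1]+seq[0] = 0+0 = 0 → [0, 9, 4, 0, 0]
pop(3) removes 0 → [0, 9, 4, 0]
append seq[2]+seq[-1] = 4+0 = 4 → [0, 9, 4, 0, 4]
insert 4 at 0 → [4, 0, 9, 4, 0, 4]
pop() removes 4 → [4, 0, 9, 4, 0]
pop(1) removes 0 → [4, 9, 4, 0]
sum = 17

17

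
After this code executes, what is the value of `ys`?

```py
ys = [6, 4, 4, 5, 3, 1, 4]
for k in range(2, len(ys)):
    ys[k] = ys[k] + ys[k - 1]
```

k=2: ys[2] = 4+4 = 8 → [6, 4, 8, 5, 3, 1, 4]
k=3: ys[3] = 5+8 = 13 → [6, 4, 8, 13, 3, 1, 4]
k=4: ys[4] = 3+13 = 16 → [6, 4, 8, 13, 16, 1, 4]
k=5: ys[5] = 1+16 = 17 → [6, 4, 8, 13, 16, 17, 4]
k=6: ys[6] = 4+17 = 21 → [6, 4, 8, 13, 16, 17, 21]

[6, 4, 8, 13, 16, 17, 21]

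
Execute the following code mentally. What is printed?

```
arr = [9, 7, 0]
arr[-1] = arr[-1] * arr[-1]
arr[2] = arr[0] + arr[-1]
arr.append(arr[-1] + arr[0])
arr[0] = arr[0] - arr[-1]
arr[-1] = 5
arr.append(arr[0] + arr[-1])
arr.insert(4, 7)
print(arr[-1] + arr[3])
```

arr[-1] = arr[-1]*arr[-1] = 0*0 = 0 → [9, 7, 0]
arr[2] = arr[0]+arr[-1] = 9+0 = 9 → [9, 7, 9]
append arr[-1]+arr[0] = 9+9 = 18 → [9, 7, 9, 18]
arr[0] = arr[0]-arr[-1] = 9-18 = -9 → [-9, 7, 9, 18]
arr[-1] = 5 → [-9, 7, 9, 5]
append arr[0]+arr[-1] = (-9)+5 = -4 → [-9, 7, 9, 5, -4]
insert 7 at 4 → [-9, 7, 9, 5, 7, -4]
arr[-1]+arr[3] = (-4)+5 = 1

1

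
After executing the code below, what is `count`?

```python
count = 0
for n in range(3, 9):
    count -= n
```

n=3: count = 0-3 = -3
n=4: count = (-3)-4 = -7
n=5: count = (-7)-5 = -12
n=6: count = (-12)-6 = -18
n=7: count = (-18)-7 = -25
n=8: count = (-25)-8 = -33

-33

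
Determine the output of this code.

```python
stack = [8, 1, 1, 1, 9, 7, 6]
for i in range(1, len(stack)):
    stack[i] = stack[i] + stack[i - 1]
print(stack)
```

[8, 9, 10, 11, 20, 27, 33]

i=1: stack[1] = 1+8 = 9 → [8, 9, 1, 1, 9, 7, 6]
i=2: stack[2] = 1+9 = 10 → [8, 9, 10, 1, 9, 7, 6]
i=3: stack[3] = 1+10 = 11 → [8, 9, 10, 11, 9, 7, 6]
i=4: stack[4] = 9+11 = 20 → [8, 9, 10, 11, 20, 7, 6]
i=5: stack[5] = 7+20 = 27 → [8, 9, 10, 11, 20, 27, 6]
i=6: stack[6] = 6+27 = 33 → [8, 9, 10, 11, 20, 27, 33]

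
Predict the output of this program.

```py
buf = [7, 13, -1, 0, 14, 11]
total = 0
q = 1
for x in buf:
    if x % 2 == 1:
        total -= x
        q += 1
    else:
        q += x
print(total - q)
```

-49

x=7: odd, total = 0-7 = -7; q=2
x=13: odd, total = (-7)-13 = -20; q=3
x=-1: odd, total = (-20)-(-1) = -19; q=4
x=0: not odd; q=4
x=14: not odd; q=18
x=11: odd, total = (-19)-11 = -30; q=19
total-q = (-30)-19 = -49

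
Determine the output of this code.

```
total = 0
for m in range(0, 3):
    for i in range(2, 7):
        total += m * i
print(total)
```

60

m=0,i=2: total = 0+0 = 0
m=0,i=3: total = 0+0 = 0
m=0,i=4: total = 0+0 = 0
m=0,i=5: total = 0+0 = 0
m=0,i=6: total = 0+0 = 0
m=1,i=2: total = 0+2 = 2
m=1,i=3: total = 2+3 = 5
m=1,i=4: total = 5+4 = 9
m=1,i=5: total = 9+5 = 14
m=1,i=6: total = 14+6 = 20
m=2,i=2: total = 20+4 = 24
m=2,i=3: total = 24+6 = 30
m=2,i=4: total = 30+8 = 38
m=2,i=5: total = 38+10 = 48
m=2,i=6: total = 48+12 = 60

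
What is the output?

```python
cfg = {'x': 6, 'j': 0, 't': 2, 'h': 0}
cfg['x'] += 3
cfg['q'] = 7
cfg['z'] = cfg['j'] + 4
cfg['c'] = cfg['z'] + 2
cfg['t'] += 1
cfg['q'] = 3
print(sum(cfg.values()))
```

25

cfg['x'] = 6+3 = 9 → {'x': 9, 'j': 0, 't': 2, 'h': 0}
cfg['q'] = 7 → {'x': 9, 'j': 0, 't': 2, 'h': 0, 'q': 7}
cfg['z'] = cfg['j']+4 = 4 → {'x': 9, 'j': 0, 't': 2, 'h': 0, 'q': 7, 'z': 4}
cfg['c'] = cfg['z']+2 = 6 → {'x': 9, 'j': 0, 't': 2, 'h': 0, 'q': 7, 'z': 4, 'c': 6}
cfg['t'] = 2+1 = 3 → {'x': 9, 'j': 0, 't': 3, 'h': 0, 'q': 7, 'z': 4, 'c': 6}
cfg['q'] = 3 → {'x': 9, 'j': 0, 't': 3, 'h': 0, 'q': 3, 'z': 4, 'c': 6}
sum of values = 25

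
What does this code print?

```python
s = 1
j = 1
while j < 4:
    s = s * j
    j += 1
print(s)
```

j=1: s = 1*1 = 1
j=2: s = 1*2 = 2
j=3: s = 2*3 = 6

6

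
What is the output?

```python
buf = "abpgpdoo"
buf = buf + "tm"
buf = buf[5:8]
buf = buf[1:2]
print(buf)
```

o

+ 'tm' → 'abpgpdootm'
slice [5:8] → 'doo'
slice [1:2] → 'o'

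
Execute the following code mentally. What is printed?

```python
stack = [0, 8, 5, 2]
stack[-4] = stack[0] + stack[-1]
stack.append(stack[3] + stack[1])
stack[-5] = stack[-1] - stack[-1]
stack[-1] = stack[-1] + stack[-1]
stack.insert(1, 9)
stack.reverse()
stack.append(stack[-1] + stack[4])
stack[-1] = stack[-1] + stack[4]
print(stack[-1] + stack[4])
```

27

stack[-4] = stack[0]+stack[-1] = 0+2 = 2 → [2, 8, 5, 2]
append stack[3]+stack[1] = 2+8 = 10 → [2, 8, 5, 2, 10]
stack[-5] = stack[-1]-stack[-1] = 10-10 = 0 → [0, 8, 5, 2, 10]
stack[-1] = stack[-1]+stack[-1] = 10+10 = 20 → [0, 8, 5, 2, 20]
insert 9 at 1 → [0, 9, 8, 5, 2, 20]
reverse → [20, 2, 5, 8, 9, 0]
append stack[-1]+stack[4] = 0+9 = 9 → [20, 2, 5, 8, 9, 0, 9]
stack[-1] = stack[-1]+stack[4] = 9+9 = 18 → [20, 2, 5, 8, 9, 0, 18]
stack[-1]+stack[4] = 18+9 = 27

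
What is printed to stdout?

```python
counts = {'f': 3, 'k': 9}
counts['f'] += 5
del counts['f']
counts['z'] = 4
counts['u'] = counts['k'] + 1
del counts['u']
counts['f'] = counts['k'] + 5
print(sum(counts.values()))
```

27

counts['f'] = 3+5 = 8 → {'f': 8, 'k': 9}
del 'f' → {'k': 9}
counts['z'] = 4 → {'k': 9, 'z': 4}
counts['u'] = counts['k']+1 = 10 → {'k': 9, 'z': 4, 'u': 10}
del 'u' → {'k': 9, 'z': 4}
counts['f'] = counts['k']+5 = 14 → {'k': 9, 'z': 4, 'f': 14}
sum of values = 27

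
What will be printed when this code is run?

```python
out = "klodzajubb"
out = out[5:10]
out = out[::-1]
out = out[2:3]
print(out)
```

slice [5:10] → 'ajubb'
reverse → 'bbuja'
slice [2:3] → 'u'

u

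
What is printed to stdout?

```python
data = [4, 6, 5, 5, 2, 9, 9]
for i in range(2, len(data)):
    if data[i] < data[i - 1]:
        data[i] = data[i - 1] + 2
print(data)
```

i=2: 5<6, data[2] = 6+2 = 8 → [4, 6, 8, 5, 2, 9, 9]
i=3: 5<8, data[3] = 8+2 = 10 → [4, 6, 8, 10, 2, 9, 9]
i=4: 2<10, data[4] = 10+2 = 12 → [4, 6, 8, 10, 12, 9, 9]
i=5: 9<12, data[5] = 12+2 = 14 → [4, 6, 8, 10, 12, 14, 9]
i=6: 9<14, data[6] = 14+2 = 16 → [4, 6, 8, 10, 12, 14, 16]

[4, 6, 8, 10, 12, 14, 16]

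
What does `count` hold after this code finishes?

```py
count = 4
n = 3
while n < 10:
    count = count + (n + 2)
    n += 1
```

60

n=3: count = 4+5 = 9
n=4: count = 9+6 = 15
n=5: count = 15+7 = 22
n=6: count = 22+8 = 30
n=7: count = 30+9 = 39
n=8: count = 39+10 = 49
n=9: count = 49+11 = 60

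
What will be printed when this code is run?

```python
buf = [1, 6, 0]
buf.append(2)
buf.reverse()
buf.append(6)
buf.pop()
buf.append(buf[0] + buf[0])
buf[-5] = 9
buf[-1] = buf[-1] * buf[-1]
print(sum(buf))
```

append 2 → [1, 6, 0, 2]
reverse → [2, 0, 6, 1]
append 6 → [2, 0, 6, 1, 6]
pop() removes 6 → [2, 0, 6, 1]
append buf[0]+buf[0] = 2+2 = 4 → [2, 0, 6, 1, 4]
buf[-5] = 9 → [9, 0, 6, 1, 4]
buf[-1] = buf[-1]*buf[-1] = 4*4 = 16 → [9, 0, 6, 1, 16]
sum = 32

32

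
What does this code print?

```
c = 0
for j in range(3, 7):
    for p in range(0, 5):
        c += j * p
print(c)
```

j=3,p=0: c = 0+0 = 0
j=3,p=1: c = 0+3 = 3
j=3,p=2: c = 3+6 = 9
j=3,p=3: c = 9+9 = 18
j=3,p=4: c = 18+12 = 30
j=4,p=0: c = 30+0 = 30
j=4,p=1: c = 30+4 = 34
j=4,p=2: c = 34+8 = 42
j=4,p=3: c = 42+12 = 54
j=4,p=4: c = 54+16 = 70
j=5,p=0: c = 70+0 = 70
j=5,p=1: c = 70+5 = 75
j=5,p=2: c = 75+10 = 85
j=5,p=3: c = 85+15 = 100
j=5,p=4: c = 100+20 = 120
j=6,p=0: c = 120+0 = 120
j=6,p=1: c = 120+6 = 126
j=6,p=2: c = 126+12 = 138
j=6,p=3: c = 138+18 = 156
j=6,p=4: c = 156+24 = 180

180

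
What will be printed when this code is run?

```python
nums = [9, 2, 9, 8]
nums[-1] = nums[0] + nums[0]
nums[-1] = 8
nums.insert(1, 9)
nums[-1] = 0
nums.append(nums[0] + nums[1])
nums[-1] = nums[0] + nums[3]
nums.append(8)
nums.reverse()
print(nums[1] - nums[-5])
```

nums[-1] = nums[0]+nums[0] = 9+9 = 18 → [9, 2, 9, 18]
nums[-1] = 8 → [9, 2, 9, 8]
insert 9 at 1 → [9, 9, 2, 9, 8]
nums[-1] = 0 → [9, 9, 2, 9, 0]
append nums[0]+nums[1] = 9+9 = 18 → [9, 9, 2, 9, 0, 18]
nums[-1] = nums[0]+nums[3] = 9+9 = 18 → [9, 9, 2, 9, 0, 18]
append 8 → [9, 9, 2, 9, 0, 18, 8]
reverse → [8, 18, 0, 9, 2, 9, 9]
nums[1]-nums[-5] = 18-0 = 18

18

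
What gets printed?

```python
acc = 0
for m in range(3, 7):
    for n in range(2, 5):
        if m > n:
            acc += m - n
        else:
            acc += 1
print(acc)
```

22

m=3,n=2: 3>2, acc = 0+1 = 1
m=3,n=3: not 3>3, acc = 1+1 = 2
m=3,n=4: not 3>4, acc = 2+1 = 3
m=4,n=2: 4>2, acc = 3+2 = 5
m=4,n=3: 4>3, acc = 5+1 = 6
m=4,n=4: not 4>4, acc = 6+1 = 7
m=5,n=2: 5>2, acc = 7+3 = 10
m=5,n=3: 5>3, acc = 10+2 = 12
m=5,n=4: 5>4, acc = 12+1 = 13
m=6,n=2: 6>2, acc = 13+4 = 17
m=6,n=3: 6>3, acc = 17+3 = 20
m=6,n=4: 6>4, acc = 20+2 = 22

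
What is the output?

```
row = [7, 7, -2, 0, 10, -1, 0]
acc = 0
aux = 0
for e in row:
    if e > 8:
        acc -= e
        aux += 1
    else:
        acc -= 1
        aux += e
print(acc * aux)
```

e=7: not >8, acc = 0-1 = -1; aux=7
e=7: not >8, acc = (-1)-1 = -2; aux=14
e=-2: not >8, acc = (-2)-1 = -3; aux=12
e=0: not >8, acc = (-3)-1 = -4; aux=12
e=10: >8, acc = (-4)-10 = -14; aux=13
e=-1: not >8, acc = (-14)-1 = -15; aux=12
e=0: not >8, acc = (-15)-1 = -16; aux=12
acc*aux = (-16)*12 = -192

-192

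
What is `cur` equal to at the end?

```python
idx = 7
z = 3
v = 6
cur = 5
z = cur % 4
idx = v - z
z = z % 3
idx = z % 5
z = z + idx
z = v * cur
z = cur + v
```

z = 5%4 = 1
idx = 6-1 = 5
z = 1%3 = 1
idx = 1%5 = 1
z = 1+1 = 2
z = 6*5 = 30
z = 5+6 = 11

5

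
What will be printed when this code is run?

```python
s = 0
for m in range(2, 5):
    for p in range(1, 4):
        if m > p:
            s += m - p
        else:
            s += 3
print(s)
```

19

m=2,p=1: 2>1, s = 0+1 = 1
m=2,p=2: not 2>2, s = 1+3 = 4
m=2,p=3: not 2>3, s = 4+3 = 7
m=3,p=1: 3>1, s = 7+2 = 9
m=3,p=2: 3>2, s = 9+1 = 10
m=3,p=3: not 3>3, s = 10+3 = 13
m=4,p=1: 4>1, s = 13+3 = 16
m=4,p=2: 4>2, s = 16+2 = 18
m=4,p=3: 4>3, s = 18+1 = 19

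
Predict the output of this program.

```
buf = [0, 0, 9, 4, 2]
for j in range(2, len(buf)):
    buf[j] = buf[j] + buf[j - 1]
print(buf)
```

[0, 0, 9, 13, 15]

j=2: buf[2] = 9+0 = 9 → [0, 0, 9, 4, 2]
j=3: buf[3] = 4+9 = 13 → [0, 0, 9, 13, 2]
j=4: buf[4] = 2+13 = 15 → [0, 0, 9, 13, 15]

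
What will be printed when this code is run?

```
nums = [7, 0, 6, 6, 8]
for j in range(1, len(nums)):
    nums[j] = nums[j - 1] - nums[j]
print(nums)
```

j=1: nums[1] = 7-0 = 7 → [7, 7, 6, 6, 8]
j=2: nums[2] = 7-6 = 1 → [7, 7, 1, 6, 8]
j=3: nums[3] = 1-6 = -5 → [7, 7, 1, -5, 8]
j=4: nums[4] = (-5)-8 = -13 → [7, 7, 1, -5, -13]

[7, 7, 1, -5, -13]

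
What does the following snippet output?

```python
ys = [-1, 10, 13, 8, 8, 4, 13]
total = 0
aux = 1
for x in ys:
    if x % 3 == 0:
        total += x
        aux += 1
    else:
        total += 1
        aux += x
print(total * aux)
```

392

x=-1: not %3==0, total = 0+1 = 1; aux=0
x=10: not %3==0, total = 1+1 = 2; aux=10
x=13: not %3==0, total = 2+1 = 3; aux=23
x=8: not %3==0, total = 3+1 = 4; aux=31
x=8: not %3==0, total = 4+1 = 5; aux=39
x=4: not %3==0, total = 5+1 = 6; aux=43
x=13: not %3==0, total = 6+1 = 7; aux=56
total*aux = 7*56 = 392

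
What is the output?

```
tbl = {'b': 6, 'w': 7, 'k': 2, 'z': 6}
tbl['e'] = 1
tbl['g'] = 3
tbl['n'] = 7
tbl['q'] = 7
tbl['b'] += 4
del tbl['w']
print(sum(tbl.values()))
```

tbl['e'] = 1 → {'b': 6, 'w': 7, 'k': 2, 'z': 6, 'e': 1}
tbl['g'] = 3 → {'b': 6, 'w': 7, 'k': 2, 'z': 6, 'e': 1, 'g': 3}
tbl['n'] = 7 → {'b': 6, 'w': 7, 'k': 2, 'z': 6, 'e': 1, 'g': 3, 'n': 7}
tbl['q'] = 7 → {'b': 6, 'w': 7, 'k': 2, 'z': 6, 'e': 1, 'g': 3, 'n': 7, 'q': 7}
tbl['b'] = 6+4 = 10 → {'b': 10, 'w': 7, 'k': 2, 'z': 6, 'e': 1, 'g': 3, 'n': 7, 'q': 7}
del 'w' → {'b': 10, 'k': 2, 'z': 6, 'e': 1, 'g': 3, 'n': 7, 'q': 7}
sum of values = 36

36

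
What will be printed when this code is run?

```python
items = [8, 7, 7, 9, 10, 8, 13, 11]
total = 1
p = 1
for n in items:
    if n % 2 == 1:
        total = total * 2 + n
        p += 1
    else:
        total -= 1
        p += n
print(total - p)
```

n=8: not odd, total = 1-1 = 0; p=9
n=7: odd, total = 0*2+7 = 7; p=10
n=7: odd, total = 7*2+7 = 21; p=11
n=9: odd, total = 21*2+9 = 51; p=12
n=10: not odd, total = 51-1 = 50; p=22
n=8: not odd, total = 50-1 = 49; p=30
n=13: odd, total = 49*2+13 = 111; p=31
n=11: odd, total = 111*2+11 = 233; p=32
total-p = 233-32 = 201

201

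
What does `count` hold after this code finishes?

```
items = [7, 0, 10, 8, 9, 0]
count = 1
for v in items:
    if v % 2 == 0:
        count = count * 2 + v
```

72

v=7: not even
v=0: even, count = 1*2+0 = 2
v=10: even, count = 2*2+10 = 14
v=8: even, count = 14*2+8 = 36
v=9: not even
v=0: even, count = 36*2+0 = 72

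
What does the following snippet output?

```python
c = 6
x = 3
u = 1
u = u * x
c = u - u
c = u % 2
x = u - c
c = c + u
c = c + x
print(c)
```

u = 1*3 = 3
c = 3-3 = 0
c = 3%2 = 1
x = 3-1 = 2
c = 1+3 = 4
c = 4+2 = 6

6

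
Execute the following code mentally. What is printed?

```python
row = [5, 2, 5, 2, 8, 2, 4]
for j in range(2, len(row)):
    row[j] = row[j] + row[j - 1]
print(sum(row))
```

j=2: row[2] = 5+2 = 7 → [5, 2, 7, 2, 8, 2, 4]
j=3: row[3] = 2+7 = 9 → [5, 2, 7, 9, 8, 2, 4]
j=4: row[4] = 8+9 = 17 → [5, 2, 7, 9, 17, 2, 4]
j=5: row[5] = 2+17 = 19 → [5, 2, 7, 9, 17, 19, 4]
j=6: row[6] = 4+19 = 23 → [5, 2, 7, 9, 17, 19, 23]
sum = 82

82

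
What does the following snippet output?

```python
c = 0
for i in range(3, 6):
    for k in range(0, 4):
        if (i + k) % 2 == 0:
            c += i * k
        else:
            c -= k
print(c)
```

32

i=3,k=0: odd sum, c = 0-0 = 0
i=3,k=1: even sum, c = 0+3 = 3
i=3,k=2: odd sum, c = 3-2 = 1
i=3,k=3: even sum, c = 1+9 = 10
i=4,k=0: even sum, c = 10+0 = 10
i=4,k=1: odd sum, c = 10-1 = 9
i=4,k=2: even sum, c = 9+8 = 17
i=4,k=3: odd sum, c = 17-3 = 14
i=5,k=0: odd sum, c = 14-0 = 14
i=5,k=1: even sum, c = 14+5 = 19
i=5,k=2: odd sum, c = 19-2 = 17
i=5,k=3: even sum, c = 17+15 = 32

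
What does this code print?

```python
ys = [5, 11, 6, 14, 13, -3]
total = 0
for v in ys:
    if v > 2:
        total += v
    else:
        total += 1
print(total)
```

v=5: >2, total = 0+5 = 5
v=11: >2, total = 5+11 = 16
v=6: >2, total = 16+6 = 22
v=14: >2, total = 22+14 = 36
v=13: >2, total = 36+13 = 49
v=-3: not >2, total = 49+1 = 50

50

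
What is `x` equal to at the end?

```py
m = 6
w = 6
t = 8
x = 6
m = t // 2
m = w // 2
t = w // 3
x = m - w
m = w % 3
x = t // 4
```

m = 8//2 = 4
m = 6//2 = 3
t = 6//3 = 2
x = 3-6 = -3
m = 6%3 = 0
x = 2//4 = 0

0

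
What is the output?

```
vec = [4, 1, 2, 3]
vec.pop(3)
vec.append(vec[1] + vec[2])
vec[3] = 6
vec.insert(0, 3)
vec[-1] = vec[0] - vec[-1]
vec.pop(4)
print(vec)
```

pop(3) removes 3 → [4, 1, 2]
append vec[1]+vec[2] = 1+2 = 3 → [4, 1, 2, 3]
vec[3] = 6 → [4, 1, 2, 6]
insert 3 at 0 → [3, 4, 1, 2, 6]
vec[-1] = vec[0]-vec[-1] = 3-6 = -3 → [3, 4, 1, 2, -3]
pop(4) removes -3 → [3, 4, 1, 2]

[3, 4, 1, 2]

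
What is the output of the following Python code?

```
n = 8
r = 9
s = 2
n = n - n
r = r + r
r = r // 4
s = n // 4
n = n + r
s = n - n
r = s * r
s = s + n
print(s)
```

n = 8-8 = 0
r = 9+9 = 18
r = 18//4 = 4
s = 0//4 = 0
n = 0+4 = 4
s = 4-4 = 0
r = 0*4 = 0
s = 0+4 = 4

4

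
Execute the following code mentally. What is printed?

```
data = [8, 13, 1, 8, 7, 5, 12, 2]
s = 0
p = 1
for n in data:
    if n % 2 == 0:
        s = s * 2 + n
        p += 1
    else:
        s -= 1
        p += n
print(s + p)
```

n=8: even, s = 0*2+8 = 8; p=2
n=13: not even, s = 8-1 = 7; p=15
n=1: not even, s = 7-1 = 6; p=16
n=8: even, s = 6*2+8 = 20; p=17
n=7: not even, s = 20-1 = 19; p=24
n=5: not even, s = 19-1 = 18; p=29
n=12: even, s = 18*2+12 = 48; p=30
n=2: even, s = 48*2+2 = 98; p=31
s+p = 98+31 = 129

129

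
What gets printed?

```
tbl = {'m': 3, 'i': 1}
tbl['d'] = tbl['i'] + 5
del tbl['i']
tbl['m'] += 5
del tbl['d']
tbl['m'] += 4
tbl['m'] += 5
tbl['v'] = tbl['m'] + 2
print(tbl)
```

tbl['d'] = tbl['i']+5 = 6 → {'m': 3, 'i': 1, 'd': 6}
del 'i' → {'m': 3, 'd': 6}
tbl['m'] = 3+5 = 8 → {'m': 8, 'd': 6}
del 'd' → {'m': 8}
tbl['m'] = 8+4 = 12 → {'m': 12}
tbl['m'] = 12+5 = 17 → {'m': 17}
tbl['v'] = tbl['m']+2 = 19 → {'m': 17, 'v': 19}

{'m': 17, 'v': 19}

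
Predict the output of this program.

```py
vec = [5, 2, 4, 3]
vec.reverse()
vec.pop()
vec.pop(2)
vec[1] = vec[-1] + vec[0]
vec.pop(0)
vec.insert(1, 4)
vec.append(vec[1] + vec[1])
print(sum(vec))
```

19

reverse → [3, 4, 2, 5]
pop() removes 5 → [3, 4, 2]
pop(2) removes 2 → [3, 4]
vec[1] = vec[-1]+vec[0] = 4+3 = 7 → [3, 7]
pop(0) removes 3 → [7]
insert 4 at 1 → [7, 4]
append vec[1]+vec[1] = 4+4 = 8 → [7, 4, 8]
sum = 19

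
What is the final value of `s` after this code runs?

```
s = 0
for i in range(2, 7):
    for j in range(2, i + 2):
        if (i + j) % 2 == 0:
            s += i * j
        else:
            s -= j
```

105

i=2,j=2: even sum, s = 0+4 = 4
i=2,j=3: odd sum, s = 4-3 = 1
i=3,j=2: odd sum, s = 1-2 = -1
i=3,j=3: even sum, s = (-1)+9 = 8
i=3,j=4: odd sum, s = 8-4 = 4
i=4,j=2: even sum, s = 4+8 = 12
i=4,j=3: odd sum, s = 12-3 = 9
i=4,j=4: even sum, s = 9+16 = 25
i=4,j=5: odd sum, s = 25-5 = 20
i=5,j=2: odd sum, s = 20-2 = 18
i=5,j=3: even sum, s = 18+15 = 33
i=5,j=4: odd sum, s = 33-4 = 29
i=5,j=5: even sum, s = 29+25 = 54
i=5,j=6: odd sum, s = 54-6 = 48
i=6,j=2: even sum, s = 48+12 = 60
i=6,j=3: odd sum, s = 60-3 = 57
i=6,j=4: even sum, s = 57+24 = 81
i=6,j=5: odd sum, s = 81-5 = 76
i=6,j=6: even sum, s = 76+36 = 112
i=6,j=7: odd sum, s = 112-7 = 105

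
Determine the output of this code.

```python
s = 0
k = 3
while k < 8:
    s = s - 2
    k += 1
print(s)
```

-10

k=3: s = 0-2 = -2
k=4: s = (-2)-2 = -4
k=5: s = (-4)-2 = -6
k=6: s = (-6)-2 = -8
k=7: s = (-8)-2 = -10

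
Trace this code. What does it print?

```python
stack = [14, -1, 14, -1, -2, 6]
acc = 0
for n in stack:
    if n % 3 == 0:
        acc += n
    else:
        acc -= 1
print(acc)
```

1

n=14: not %3==0, acc = 0-1 = -1
n=-1: not %3==0, acc = (-1)-1 = -2
n=14: not %3==0, acc = (-2)-1 = -3
n=-1: not %3==0, acc = (-3)-1 = -4
n=-2: not %3==0, acc = (-4)-1 = -5
n=6: %3==0, acc = (-5)+6 = 1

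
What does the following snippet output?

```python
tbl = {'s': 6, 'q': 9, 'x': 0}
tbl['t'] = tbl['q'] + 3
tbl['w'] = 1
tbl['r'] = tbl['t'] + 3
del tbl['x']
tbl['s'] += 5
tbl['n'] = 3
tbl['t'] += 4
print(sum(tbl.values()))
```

tbl['t'] = tbl['q']+3 = 12 → {'s': 6, 'q': 9, 'x': 0, 't': 12}
tbl['w'] = 1 → {'s': 6, 'q': 9, 'x': 0, 't': 12, 'w': 1}
tbl['r'] = tbl['t']+3 = 15 → {'s': 6, 'q': 9, 'x': 0, 't': 12, 'w': 1, 'r': 15}
del 'x' → {'s': 6, 'q': 9, 't': 12, 'w': 1, 'r': 15}
tbl['s'] = 6+5 = 11 → {'s': 11, 'q': 9, 't': 12, 'w': 1, 'r': 15}
tbl['n'] = 3 → {'s': 11, 'q': 9, 't': 12, 'w': 1, 'r': 15, 'n': 3}
tbl['t'] = 12+4 = 16 → {'s': 11, 'q': 9, 't': 16, 'w': 1, 'r': 15, 'n': 3}
sum of values = 55

55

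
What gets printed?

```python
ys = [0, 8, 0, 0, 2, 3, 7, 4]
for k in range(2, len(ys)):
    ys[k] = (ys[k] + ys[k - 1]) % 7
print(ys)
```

[0, 8, 1, 1, 3, 6, 6, 3]

k=2: ys[2] = (0+8)%7 = 1 → [0, 8, 1, 0, 2, 3, 7, 4]
k=3: ys[3] = (0+1)%7 = 1 → [0, 8, 1, 1, 2, 3, 7, 4]
k=4: ys[4] = (2+1)%7 = 3 → [0, 8, 1, 1, 3, 3, 7, 4]
k=5: ys[5] = (3+3)%7 = 6 → [0, 8, 1, 1, 3, 6, 7, 4]
k=6: ys[6] = (7+6)%7 = 6 → [0, 8, 1, 1, 3, 6, 6, 4]
k=7: ys[7] = (4+6)%7 = 3 → [0, 8, 1, 1, 3, 6, 6, 3]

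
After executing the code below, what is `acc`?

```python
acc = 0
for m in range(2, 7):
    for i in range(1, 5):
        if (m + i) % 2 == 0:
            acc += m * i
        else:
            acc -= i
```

80

m=2,i=1: odd sum, acc = 0-1 = -1
m=2,i=2: even sum, acc = (-1)+4 = 3
m=2,i=3: odd sum, acc = 3-3 = 0
m=2,i=4: even sum, acc = 0+8 = 8
m=3,i=1: even sum, acc = 8+3 = 11
m=3,i=2: odd sum, acc = 11-2 = 9
m=3,i=3: even sum, acc = 9+9 = 18
m=3,i=4: odd sum, acc = 18-4 = 14
m=4,i=1: odd sum, acc = 14-1 = 13
m=4,i=2: even sum, acc = 13+8 = 21
m=4,i=3: odd sum, acc = 21-3 = 18
m=4,i=4: even sum, acc = 18+16 = 34
m=5,i=1: even sum, acc = 34+5 = 39
m=5,i=2: odd sum, acc = 39-2 = 37
m=5,i=3: even sum, acc = 37+15 = 52
m=5,i=4: odd sum, acc = 52-4 = 48
m=6,i=1: odd sum, acc = 48-1 = 47
m=6,i=2: even sum, acc = 47+12 = 59
m=6,i=3: odd sum, acc = 59-3 = 56
m=6,i=4: even sum, acc = 56+24 = 80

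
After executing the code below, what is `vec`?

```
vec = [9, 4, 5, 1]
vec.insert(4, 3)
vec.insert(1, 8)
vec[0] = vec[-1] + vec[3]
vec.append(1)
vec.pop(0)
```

insert 3 at 4 → [9, 4, 5, 1, 3]
insert 8 at 1 → [9, 8, 4, 5, 1, 3]
vec[0] = vec[-1]+vec[3] = 3+5 = 8 → [8, 8, 4, 5, 1, 3]
append 1 → [8, 8, 4, 5, 1, 3, 1]
pop(0) removes 8 → [8, 4, 5, 1, 3, 1]

[8, 4, 5, 1, 3, 1]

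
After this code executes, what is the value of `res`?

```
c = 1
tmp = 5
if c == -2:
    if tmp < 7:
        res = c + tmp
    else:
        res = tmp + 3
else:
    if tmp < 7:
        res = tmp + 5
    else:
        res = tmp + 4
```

c=1, tmp=5
c == -2 is False; tmp < 7 is True
→ res = tmp + 5 = 10

10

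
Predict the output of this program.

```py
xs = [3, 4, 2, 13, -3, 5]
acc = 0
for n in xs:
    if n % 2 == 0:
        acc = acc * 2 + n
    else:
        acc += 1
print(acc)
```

17

n=3: not even, acc = 0+1 = 1
n=4: even, acc = 1*2+4 = 6
n=2: even, acc = 6*2+2 = 14
n=13: not even, acc = 14+1 = 15
n=-3: not even, acc = 15+1 = 16
n=5: not even, acc = 16+1 = 17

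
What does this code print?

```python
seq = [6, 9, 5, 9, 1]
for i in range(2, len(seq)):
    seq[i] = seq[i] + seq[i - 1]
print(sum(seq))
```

i=2: seq[2] = 5+9 = 14 → [6, 9, 14, 9, 1]
i=3: seq[3] = 9+14 = 23 → [6, 9, 14, 23, 1]
i=4: seq[4] = 1+23 = 24 → [6, 9, 14, 23, 24]
sum = 76

76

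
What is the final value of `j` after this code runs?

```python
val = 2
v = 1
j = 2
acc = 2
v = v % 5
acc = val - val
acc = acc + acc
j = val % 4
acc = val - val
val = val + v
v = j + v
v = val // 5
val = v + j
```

v = 1%5 = 1
acc = 2-2 = 0
acc = 0+0 = 0
j = 2%4 = 2
acc = 2-2 = 0
val = 2+1 = 3
v = 2+1 = 3
v = 3//5 = 0
val = 0+2 = 2

2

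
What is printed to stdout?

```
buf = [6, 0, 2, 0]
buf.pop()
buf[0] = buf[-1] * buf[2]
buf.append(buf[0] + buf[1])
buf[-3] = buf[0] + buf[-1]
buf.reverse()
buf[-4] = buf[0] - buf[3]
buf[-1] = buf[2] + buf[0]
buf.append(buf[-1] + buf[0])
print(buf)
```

[0, 2, 8, 8, 8]

pop() removes 0 → [6, 0, 2]
buf[0] = buf[-1]*buf[2] = 2*2 = 4 → [4, 0, 2]
append buf[0]+buf[1] = 4+0 = 4 → [4, 0, 2, 4]
buf[-3] = buf[0]+buf[-1] = 4+4 = 8 → [4, 8, 2, 4]
reverse → [4, 2, 8, 4]
buf[-4] = buf[0]-buf[3] = 4-4 = 0 → [0, 2, 8, 4]
buf[-1] = buf[2]+buf[0] = 8+0 = 8 → [0, 2, 8, 8]
append buf[-1]+buf[0] = 8+0 = 8 → [0, 2, 8, 8, 8]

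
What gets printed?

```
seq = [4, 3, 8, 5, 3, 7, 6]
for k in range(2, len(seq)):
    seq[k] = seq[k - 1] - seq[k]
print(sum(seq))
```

-67

k=2: seq[2] = 3-8 = -5 → [4, 3, -5, 5, 3, 7, 6]
k=3: seq[3] = (-5)-5 = -10 → [4, 3, -5, -10, 3, 7, 6]
k=4: seq[4] = (-10)-3 = -13 → [4, 3, -5, -10, -13, 7, 6]
k=5: seq[5] = (-13)-7 = -20 → [4, 3, -5, -10, -13, -20, 6]
k=6: seq[6] = (-20)-6 = -26 → [4, 3, -5, -10, -13, -20, -26]
sum = -67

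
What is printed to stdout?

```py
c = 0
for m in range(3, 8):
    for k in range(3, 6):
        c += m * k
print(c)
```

300

m=3,k=3: c = 0+9 = 9
m=3,k=4: c = 9+12 = 21
m=3,k=5: c = 21+15 = 36
m=4,k=3: c = 36+12 = 48
m=4,k=4: c = 48+16 = 64
m=4,k=5: c = 64+20 = 84
m=5,k=3: c = 84+15 = 99
m=5,k=4: c = 99+20 = 119
m=5,k=5: c = 119+25 = 144
m=6,k=3: c = 144+18 = 162
m=6,k=4: c = 162+24 = 186
m=6,k=5: c = 186+30 = 216
m=7,k=3: c = 216+21 = 237
m=7,k=4: c = 237+28 = 265
m=7,k=5: c = 265+35 = 300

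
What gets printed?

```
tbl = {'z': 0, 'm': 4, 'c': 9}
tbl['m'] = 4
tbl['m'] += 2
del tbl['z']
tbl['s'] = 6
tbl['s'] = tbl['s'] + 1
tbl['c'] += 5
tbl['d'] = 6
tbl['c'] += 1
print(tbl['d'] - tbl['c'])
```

-9

tbl['m'] = 4 → {'z': 0, 'm': 4, 'c': 9}
tbl['m'] = 4+2 = 6 → {'z': 0, 'm': 6, 'c': 9}
del 'z' → {'m': 6, 'c': 9}
tbl['s'] = 6 → {'m': 6, 'c': 9, 's': 6}
tbl['s'] = tbl['s']+1 = 7 → {'m': 6, 'c': 9, 's': 7}
tbl['c'] = 9+5 = 14 → {'m': 6, 'c': 14, 's': 7}
tbl['d'] = 6 → {'m': 6, 'c': 14, 's': 7, 'd': 6}
tbl['c'] = 14+1 = 15 → {'m': 6, 'c': 15, 's': 7, 'd': 6}
tbl['d']-tbl['c'] = 6-15 = -9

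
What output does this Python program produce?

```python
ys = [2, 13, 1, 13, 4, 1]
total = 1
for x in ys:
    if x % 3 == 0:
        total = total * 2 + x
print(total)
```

1

x=2: not %3==0
x=13: not %3==0
x=1: not %3==0
x=13: not %3==0
x=4: not %3==0
x=1: not %3==0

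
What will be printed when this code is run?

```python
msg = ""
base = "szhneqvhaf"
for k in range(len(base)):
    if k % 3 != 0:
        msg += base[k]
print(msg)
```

k=0: skip
k=1: add 'z' → 'z'
k=2: add 'h' → 'zh'
k=3: skip
k=4: add 'e' → 'zhe'
k=5: add 'q' → 'zheq'
k=6: skip
k=7: add 'h' → 'zheqh'
k=8: add 'a' → 'zheqha'
k=9: skip

zheqha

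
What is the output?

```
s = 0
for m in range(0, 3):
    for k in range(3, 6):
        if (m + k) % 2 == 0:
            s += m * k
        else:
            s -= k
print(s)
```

-4

m=0,k=3: odd sum, s = 0-3 = -3
m=0,k=4: even sum, s = (-3)+0 = -3
m=0,k=5: odd sum, s = (-3)-5 = -8
m=1,k=3: even sum, s = (-8)+3 = -5
m=1,k=4: odd sum, s = (-5)-4 = -9
m=1,k=5: even sum, s = (-9)+5 = -4
m=2,k=3: odd sum, s = (-4)-3 = -7
m=2,k=4: even sum, s = (-7)+8 = 1
m=2,k=5: odd sum, s = 1-5 = -4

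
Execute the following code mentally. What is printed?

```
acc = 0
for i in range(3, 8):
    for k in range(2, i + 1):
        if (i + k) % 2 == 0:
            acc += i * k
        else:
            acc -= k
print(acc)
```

219

i=3,k=2: odd sum, acc = 0-2 = -2
i=3,k=3: even sum, acc = (-2)+9 = 7
i=4,k=2: even sum, acc = 7+8 = 15
i=4,k=3: odd sum, acc = 15-3 = 12
i=4,k=4: even sum, acc = 12+16 = 28
i=5,k=2: odd sum, acc = 28-2 = 26
i=5,k=3: even sum, acc = 26+15 = 41
i=5,k=4: odd sum, acc = 41-4 = 37
i=5,k=5: even sum, acc = 37+25 = 62
i=6,k=2: even sum, acc = 62+12 = 74
i=6,k=3: odd sum, acc = 74-3 = 71
i=6,k=4: even sum, acc = 71+24 = 95
i=6,k=5: odd sum, acc = 95-5 = 90
i=6,k=6: even sum, acc = 90+36 = 126
i=7,k=2: odd sum, acc = 126-2 = 124
i=7,k=3: even sum, acc = 124+21 = 145
i=7,k=4: odd sum, acc = 145-4 = 141
i=7,k=5: even sum, acc = 141+35 = 176
i=7,k=6: odd sum, acc = 176-6 = 170
i=7,k=7: even sum, acc = 170+49 = 219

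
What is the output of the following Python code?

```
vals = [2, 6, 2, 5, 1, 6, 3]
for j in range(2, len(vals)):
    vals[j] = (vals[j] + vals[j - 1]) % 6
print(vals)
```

j=2: vals[2] = (2+6)%6 = 2 → [2, 6, 2, 5, 1, 6, 3]
j=3: vals[3] = (5+2)%6 = 1 → [2, 6, 2, 1, 1, 6, 3]
j=4: vals[4] = (1+1)%6 = 2 → [2, 6, 2, 1, 2, 6, 3]
j=5: vals[5] = (6+2)%6 = 2 → [2, 6, 2, 1, 2, 2, 3]
j=6: vals[6] = (3+2)%6 = 5 → [2, 6, 2, 1, 2, 2, 5]

[2, 6, 2, 1, 2, 2, 5]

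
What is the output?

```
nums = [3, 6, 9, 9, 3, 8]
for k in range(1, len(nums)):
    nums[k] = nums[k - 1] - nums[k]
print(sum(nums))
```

-89

k=1: nums[1] = 3-6 = -3 → [3, -3, 9, 9, 3, 8]
k=2: nums[2] = (-3)-9 = -12 → [3, -3, -12, 9, 3, 8]
k=3: nums[3] = (-12)-9 = -21 → [3, -3, -12, -21, 3, 8]
k=4: nums[4] = (-21)-3 = -24 → [3, -3, -12, -21, -24, 8]
k=5: nums[5] = (-24)-8 = -32 → [3, -3, -12, -21, -24, -32]
sum = -89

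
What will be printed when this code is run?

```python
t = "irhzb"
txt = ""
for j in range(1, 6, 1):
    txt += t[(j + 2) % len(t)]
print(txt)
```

j=1: add t[3]='z' → 'z'
j=2: add t[4]='b' → 'zb'
j=3: add t[0]='i' → 'zbi'
j=4: add t[1]='r' → 'zbir'
j=5: add t[2]='h' → 'zbirh'

zbirh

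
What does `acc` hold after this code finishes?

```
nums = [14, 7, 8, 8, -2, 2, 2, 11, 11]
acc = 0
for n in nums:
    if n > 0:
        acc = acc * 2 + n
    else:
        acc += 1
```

2697

n=14: >0, acc = 0*2+14 = 14
n=7: >0, acc = 14*2+7 = 35
n=8: >0, acc = 35*2+8 = 78
n=8: >0, acc = 78*2+8 = 164
n=-2: not >0, acc = 164+1 = 165
n=2: >0, acc = 165*2+2 = 332
n=2: >0, acc = 332*2+2 = 666
n=11: >0, acc = 666*2+11 = 1343
n=11: >0, acc = 1343*2+11 = 2697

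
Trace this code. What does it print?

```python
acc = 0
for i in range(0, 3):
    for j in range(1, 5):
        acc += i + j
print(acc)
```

i=0,j=1: acc = 0+1 = 1
i=0,j=2: acc = 1+2 = 3
i=0,j=3: acc = 3+3 = 6
i=0,j=4: acc = 6+4 = 10
i=1,j=1: acc = 10+2 = 12
i=1,j=2: acc = 12+3 = 15
i=1,j=3: acc = 15+4 = 19
i=1,j=4: acc = 19+5 = 24
i=2,j=1: acc = 24+3 = 27
i=2,j=2: acc = 27+4 = 31
i=2,j=3: acc = 31+5 = 36
i=2,j=4: acc = 36+6 = 42

42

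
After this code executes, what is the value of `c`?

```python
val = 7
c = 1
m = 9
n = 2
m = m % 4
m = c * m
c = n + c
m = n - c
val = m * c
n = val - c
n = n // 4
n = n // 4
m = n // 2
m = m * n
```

m = 9%4 = 1
m = 1*1 = 1
c = 2+1 = 3
m = 2-3 = -1
val = (-1)*3 = -3
n = (-3)-3 = -6
n = (-6)//4 = -2
n = (-2)//4 = -1
m = (-1)//2 = -1
m = (-1)*(-1) = 1

3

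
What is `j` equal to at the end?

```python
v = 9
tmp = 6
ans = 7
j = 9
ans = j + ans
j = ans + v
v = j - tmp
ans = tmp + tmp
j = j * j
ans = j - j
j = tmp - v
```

-13

ans = 9+7 = 16
j = 16+9 = 25
v = 25-6 = 19
ans = 6+6 = 12
j = 25*25 = 625
ans = 625-625 = 0
j = 6-19 = -13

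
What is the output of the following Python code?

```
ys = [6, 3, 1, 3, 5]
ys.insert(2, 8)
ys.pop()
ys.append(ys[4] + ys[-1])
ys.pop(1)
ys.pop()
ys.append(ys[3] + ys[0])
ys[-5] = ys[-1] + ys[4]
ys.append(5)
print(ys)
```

insert 8 at 2 → [6, 3, 8, 1, 3, 5]
pop() removes 5 → [6, 3, 8, 1, 3]
append ys[4]+ys[-1] = 3+3 = 6 → [6, 3, 8, 1, 3, 6]
pop(1) removes 3 → [6, 8, 1, 3, 6]
pop() removes 6 → [6, 8, 1, 3]
append ys[3]+ys[0] = 3+6 = 9 → [6, 8, 1, 3, 9]
ys[-5] = ys[-1]+ys[4] = 9+9 = 18 → [18, 8, 1, 3, 9]
append 5 → [18, 8, 1, 3, 9, 5]

[18, 8, 1, 3, 9, 5]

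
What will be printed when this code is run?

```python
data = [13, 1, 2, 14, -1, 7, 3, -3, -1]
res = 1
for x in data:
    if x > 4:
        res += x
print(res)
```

x=13: >4, res = 1+13 = 14
x=1: not >4
x=2: not >4
x=14: >4, res = 14+14 = 28
x=-1: not >4
x=7: >4, res = 28+7 = 35
x=3: not >4
x=-3: not >4
x=-1: not >4

35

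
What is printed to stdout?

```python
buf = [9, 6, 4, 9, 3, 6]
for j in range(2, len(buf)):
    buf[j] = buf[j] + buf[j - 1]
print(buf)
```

j=2: buf[2] = 4+6 = 10 → [9, 6, 10, 9, 3, 6]
j=3: buf[3] = 9+10 = 19 → [9, 6, 10, 19, 3, 6]
j=4: buf[4] = 3+19 = 22 → [9, 6, 10, 19, 22, 6]
j=5: buf[5] = 6+22 = 28 → [9, 6, 10, 19, 22, 28]

[9, 6, 10, 19, 22, 28]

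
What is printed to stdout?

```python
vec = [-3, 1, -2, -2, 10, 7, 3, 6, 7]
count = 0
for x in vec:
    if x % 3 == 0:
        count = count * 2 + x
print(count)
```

x=-3: %3==0, count = 0*2+(-3) = -3
x=1: not %3==0
x=-2: not %3==0
x=-2: not %3==0
x=10: not %3==0
x=7: not %3==0
x=3: %3==0, count = (-3)*2+3 = -3
x=6: %3==0, count = (-3)*2+6 = 0
x=7: not %3==0

0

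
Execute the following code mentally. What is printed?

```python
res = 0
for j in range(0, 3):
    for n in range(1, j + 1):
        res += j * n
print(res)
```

7

j=1,n=1: res = 0+1 = 1
j=2,n=1: res = 1+2 = 3
j=2,n=2: res = 3+4 = 7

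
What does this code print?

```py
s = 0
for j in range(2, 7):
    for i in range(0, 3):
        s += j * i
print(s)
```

j=2,i=0: s = 0+0 = 0
j=2,i=1: s = 0+2 = 2
j=2,i=2: s = 2+4 = 6
j=3,i=0: s = 6+0 = 6
j=3,i=1: s = 6+3 = 9
j=3,i=2: s = 9+6 = 15
j=4,i=0: s = 15+0 = 15
j=4,i=1: s = 15+4 = 19
j=4,i=2: s = 19+8 = 27
j=5,i=0: s = 27+0 = 27
j=5,i=1: s = 27+5 = 32
j=5,i=2: s = 32+10 = 42
j=6,i=0: s = 42+0 = 42
j=6,i=1: s = 42+6 = 48
j=6,i=2: s = 48+12 = 60

60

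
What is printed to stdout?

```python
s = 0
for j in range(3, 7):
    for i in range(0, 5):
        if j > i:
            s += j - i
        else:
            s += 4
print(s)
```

j=3,i=0: 3>0, s = 0+3 = 3
j=3,i=1: 3>1, s = 3+2 = 5
j=3,i=2: 3>2, s = 5+1 = 6
j=3,i=3: not 3>3, s = 6+4 = 10
j=3,i=4: not 3>4, s = 10+4 = 14
j=4,i=0: 4>0, s = 14+4 = 18
j=4,i=1: 4>1, s = 18+3 = 21
j=4,i=2: 4>2, s = 21+2 = 23
j=4,i=3: 4>3, s = 23+1 = 24
j=4,i=4: not 4>4, s = 24+4 = 28
j=5,i=0: 5>0, s = 28+5 = 33
j=5,i=1: 5>1, s = 33+4 = 37
j=5,i=2: 5>2, s = 37+3 = 40
j=5,i=3: 5>3, s = 40+2 = 42
j=5,i=4: 5>4, s = 42+1 = 43
j=6,i=0: 6>0, s = 43+6 = 49
j=6,i=1: 6>1, s = 49+5 = 54
j=6,i=2: 6>2, s = 54+4 = 58
j=6,i=3: 6>3, s = 58+3 = 61
j=6,i=4: 6>4, s = 61+2 = 63

63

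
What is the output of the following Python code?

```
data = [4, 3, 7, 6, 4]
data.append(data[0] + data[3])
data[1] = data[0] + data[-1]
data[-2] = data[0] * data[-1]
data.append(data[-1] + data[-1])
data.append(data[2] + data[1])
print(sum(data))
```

append data[0]+data[3] = 4+6 = 10 → [4, 3, 7, 6, 4, 10]
data[1] = data[0]+data[-1] = 4+10 = 14 → [4, 14, 7, 6, 4, 10]
data[-2] = data[0]*data[-1] = 4*10 = 40 → [4, 14, 7, 6, 40, 10]
append data[-1]+data[-1] = 10+10 = 20 → [4, 14, 7, 6, 40, 10, 20]
append data[2]+data[1] = 7+14 = 21 → [4, 14, 7, 6, 40, 10, 20, 21]
sum = 122

122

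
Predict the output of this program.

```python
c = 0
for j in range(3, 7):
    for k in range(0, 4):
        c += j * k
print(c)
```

108

j=3,k=0: c = 0+0 = 0
j=3,k=1: c = 0+3 = 3
j=3,k=2: c = 3+6 = 9
j=3,k=3: c = 9+9 = 18
j=4,k=0: c = 18+0 = 18
j=4,k=1: c = 18+4 = 22
j=4,k=2: c = 22+8 = 30
j=4,k=3: c = 30+12 = 42
j=5,k=0: c = 42+0 = 42
j=5,k=1: c = 42+5 = 47
j=5,k=2: c = 47+10 = 57
j=5,k=3: c = 57+15 = 72
j=6,k=0: c = 72+0 = 72
j=6,k=1: c = 72+6 = 78
j=6,k=2: c = 78+12 = 90
j=6,k=3: c = 90+18 = 108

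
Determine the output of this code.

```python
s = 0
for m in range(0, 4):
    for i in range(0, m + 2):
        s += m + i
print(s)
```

m=0,i=0: s = 0+0 = 0
m=0,i=1: s = 0+1 = 1
m=1,i=0: s = 1+1 = 2
m=1,i=1: s = 2+2 = 4
m=1,i=2: s = 4+3 = 7
m=2,i=0: s = 7+2 = 9
m=2,i=1: s = 9+3 = 12
m=2,i=2: s = 12+4 = 16
m=2,i=3: s = 16+5 = 21
m=3,i=0: s = 21+3 = 24
m=3,i=1: s = 24+4 = 28
m=3,i=2: s = 28+5 = 33
m=3,i=3: s = 33+6 = 39
m=3,i=4: s = 39+7 = 46

46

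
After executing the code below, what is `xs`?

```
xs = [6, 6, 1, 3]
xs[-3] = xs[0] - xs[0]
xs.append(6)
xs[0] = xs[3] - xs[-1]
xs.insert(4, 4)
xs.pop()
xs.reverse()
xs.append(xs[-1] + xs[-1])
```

xs[-3] = xs[0]-xs[0] = 6-6 = 0 → [6, 0, 1, 3]
append 6 → [6, 0, 1, 3, 6]
xs[0] = xs[3]-xs[-1] = 3-6 = -3 → [-3, 0, 1, 3, 6]
insert 4 at 4 → [-3, 0, 1, 3, 4, 6]
pop() removes 6 → [-3, 0, 1, 3, 4]
reverse → [4, 3, 1, 0, -3]
append xs[-1]+xs[-1] = (-3)+(-3) = -6 → [4, 3, 1, 0, -3, -6]

[4, 3, 1, 0, -3, -6]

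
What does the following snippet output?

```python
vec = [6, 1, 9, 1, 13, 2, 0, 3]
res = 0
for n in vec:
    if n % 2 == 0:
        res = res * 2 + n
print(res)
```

n=6: even, res = 0*2+6 = 6
n=1: not even
n=9: not even
n=1: not even
n=13: not even
n=2: even, res = 6*2+2 = 14
n=0: even, res = 14*2+0 = 28
n=3: not even

28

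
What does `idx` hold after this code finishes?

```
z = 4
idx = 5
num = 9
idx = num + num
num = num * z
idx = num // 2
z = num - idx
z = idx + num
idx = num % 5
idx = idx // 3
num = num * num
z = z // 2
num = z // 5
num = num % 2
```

idx = 9+9 = 18
num = 9*4 = 36
idx = 36//2 = 18
z = 36-18 = 18
z = 18+36 = 54
idx = 36%5 = 1
idx = 1//3 = 0
num = 36*36 = 1296
z = 54//2 = 27
num = 27//5 = 5
num = 5%2 = 1

0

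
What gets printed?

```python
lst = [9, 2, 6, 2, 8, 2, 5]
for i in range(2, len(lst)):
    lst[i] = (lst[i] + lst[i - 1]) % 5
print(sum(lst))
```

i=2: lst[2] = (6+2)%5 = 3 → [9, 2, 3, 2, 8, 2, 5]
i=3: lst[3] = (2+3)%5 = 0 → [9, 2, 3, 0, 8, 2, 5]
i=4: lst[4] = (8+0)%5 = 3 → [9, 2, 3, 0, 3, 2, 5]
i=5: lst[5] = (2+3)%5 = 0 → [9, 2, 3, 0, 3, 0, 5]
i=6: lst[6] = (5+0)%5 = 0 → [9, 2, 3, 0, 3, 0, 0]
sum = 17

17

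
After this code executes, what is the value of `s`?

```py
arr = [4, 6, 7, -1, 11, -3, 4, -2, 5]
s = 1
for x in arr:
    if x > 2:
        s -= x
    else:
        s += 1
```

x=4: >2, s = 1-4 = -3
x=6: >2, s = (-3)-6 = -9
x=7: >2, s = (-9)-7 = -16
x=-1: not >2, s = (-16)+1 = -15
x=11: >2, s = (-15)-11 = -26
x=-3: not >2, s = (-26)+1 = -25
x=4: >2, s = (-25)-4 = -29
x=-2: not >2, s = (-29)+1 = -28
x=5: >2, s = (-28)-5 = -33

-33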